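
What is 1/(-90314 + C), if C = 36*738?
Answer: -1/63746 ≈ -1.5687e-5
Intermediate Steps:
C = 26568
1/(-90314 + C) = 1/(-90314 + 26568) = 1/(-63746) = -1/63746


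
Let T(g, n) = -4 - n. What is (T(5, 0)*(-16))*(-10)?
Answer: -640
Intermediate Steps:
(T(5, 0)*(-16))*(-10) = ((-4 - 1*0)*(-16))*(-10) = ((-4 + 0)*(-16))*(-10) = -4*(-16)*(-10) = 64*(-10) = -640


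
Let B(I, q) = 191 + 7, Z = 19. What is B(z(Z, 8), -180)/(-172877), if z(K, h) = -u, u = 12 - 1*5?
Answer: -198/172877 ≈ -0.0011453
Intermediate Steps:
u = 7 (u = 12 - 5 = 7)
z(K, h) = -7 (z(K, h) = -1*7 = -7)
B(I, q) = 198
B(z(Z, 8), -180)/(-172877) = 198/(-172877) = 198*(-1/172877) = -198/172877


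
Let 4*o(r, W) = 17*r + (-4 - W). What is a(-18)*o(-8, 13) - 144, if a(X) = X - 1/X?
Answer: 4339/8 ≈ 542.38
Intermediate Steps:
o(r, W) = -1 - W/4 + 17*r/4 (o(r, W) = (17*r + (-4 - W))/4 = (-4 - W + 17*r)/4 = -1 - W/4 + 17*r/4)
a(-18)*o(-8, 13) - 144 = (-18 - 1/(-18))*(-1 - ¼*13 + (17/4)*(-8)) - 144 = (-18 - 1*(-1/18))*(-1 - 13/4 - 34) - 144 = (-18 + 1/18)*(-153/4) - 144 = -323/18*(-153/4) - 144 = 5491/8 - 144 = 4339/8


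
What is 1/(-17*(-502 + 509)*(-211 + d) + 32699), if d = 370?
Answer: 1/13778 ≈ 7.2579e-5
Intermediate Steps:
1/(-17*(-502 + 509)*(-211 + d) + 32699) = 1/(-17*(-502 + 509)*(-211 + 370) + 32699) = 1/(-119*159 + 32699) = 1/(-17*1113 + 32699) = 1/(-18921 + 32699) = 1/13778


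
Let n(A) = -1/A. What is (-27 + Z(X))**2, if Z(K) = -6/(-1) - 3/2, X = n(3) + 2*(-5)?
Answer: 2025/4 ≈ 506.25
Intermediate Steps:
X = -31/3 (X = -1/3 + 2*(-5) = -1*1/3 - 10 = -1/3 - 10 = -31/3 ≈ -10.333)
Z(K) = 9/2 (Z(K) = -6*(-1) - 3*1/2 = 6 - 3/2 = 9/2)
(-27 + Z(X))**2 = (-27 + 9/2)**2 = (-45/2)**2 = 2025/4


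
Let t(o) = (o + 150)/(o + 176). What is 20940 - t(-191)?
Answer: 314059/15 ≈ 20937.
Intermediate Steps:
t(o) = (150 + o)/(176 + o)
20940 - t(-191) = 20940 - (150 - 191)/(176 - 191) = 20940 - (-41)/(-15) = 20940 - (-1)*(-41)/15 = 20940 - 1*41/15 = 20940 - 41/15 = 314059/15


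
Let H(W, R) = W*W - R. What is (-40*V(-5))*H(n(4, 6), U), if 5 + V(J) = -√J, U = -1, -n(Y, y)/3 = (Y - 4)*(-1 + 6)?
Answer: 200 + 40*I*√5 ≈ 200.0 + 89.443*I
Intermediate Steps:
n(Y, y) = 60 - 15*Y (n(Y, y) = -3*(Y - 4)*(-1 + 6) = -3*(-4 + Y)*5 = -3*(-20 + 5*Y) = 60 - 15*Y)
V(J) = -5 - √J
H(W, R) = W² - R
(-40*V(-5))*H(n(4, 6), U) = (-40*(-5 - √(-5)))*((60 - 15*4)² - 1*(-1)) = (-40*(-5 - I*√5))*((60 - 60)² + 1) = (-40*(-5 - I*√5))*(0² + 1) = (200 + 40*I*√5)*(0 + 1) = (200 + 40*I*√5)*1 = 200 + 40*I*√5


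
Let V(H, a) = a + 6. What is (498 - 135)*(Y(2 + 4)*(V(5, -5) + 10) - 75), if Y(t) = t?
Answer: -3267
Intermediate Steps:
V(H, a) = 6 + a
(498 - 135)*(Y(2 + 4)*(V(5, -5) + 10) - 75) = (498 - 135)*((2 + 4)*((6 - 5) + 10) - 75) = 363*(6*(1 + 10) - 75) = 363*(6*11 - 75) = 363*(66 - 75) = 363*(-9) = -3267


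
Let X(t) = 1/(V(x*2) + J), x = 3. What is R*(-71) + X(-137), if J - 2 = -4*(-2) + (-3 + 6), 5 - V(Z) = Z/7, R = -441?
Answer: 3757327/120 ≈ 31311.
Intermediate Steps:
V(Z) = 5 - Z/7
J = 13 (J = 2 + (-4*(-2) + (-3 + 6)) = 2 + (8 + 3) = 2 + 11 = 13)
X(t) = 7/120 (X(t) = 1/((5 - 3*2/7) + 13) = 1/((5 - ⅐*6) + 13) = 1/((5 - 6/7) + 13) = 1/(29/7 + 13) = 1/(120/7) = 7/120)
R*(-71) + X(-137) = -441*(-71) + 7/120 = 31311 + 7/120 = 3757327/120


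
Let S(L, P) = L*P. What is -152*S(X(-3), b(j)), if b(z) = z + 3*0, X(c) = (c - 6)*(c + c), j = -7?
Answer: 57456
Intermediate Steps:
X(c) = 2*c*(-6 + c) (X(c) = (-6 + c)*(2*c) = 2*c*(-6 + c))
b(z) = z (b(z) = z + 0 = z)
-152*S(X(-3), b(j)) = -152*2*(-3)*(-6 - 3)*(-7) = -152*2*(-3)*(-9)*(-7) = -8208*(-7) = -152*(-378) = 57456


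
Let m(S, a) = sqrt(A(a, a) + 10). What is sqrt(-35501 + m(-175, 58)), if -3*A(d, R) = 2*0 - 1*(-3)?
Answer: I*sqrt(35498) ≈ 188.41*I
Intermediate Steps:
A(d, R) = -1 (A(d, R) = -(2*0 - 1*(-3))/3 = -(0 + 3)/3 = -1/3*3 = -1)
m(S, a) = 3 (m(S, a) = sqrt(-1 + 10) = sqrt(9) = 3)
sqrt(-35501 + m(-175, 58)) = sqrt(-35501 + 3) = sqrt(-35498) = I*sqrt(35498)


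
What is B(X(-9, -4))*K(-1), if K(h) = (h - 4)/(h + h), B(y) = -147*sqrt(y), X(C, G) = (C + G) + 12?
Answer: -735*I/2 ≈ -367.5*I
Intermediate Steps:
X(C, G) = 12 + C + G
K(h) = (-4 + h)/(2*h) (K(h) = (-4 + h)/((2*h)) = (-4 + h)*(1/(2*h)) = (-4 + h)/(2*h))
B(X(-9, -4))*K(-1) = (-147*sqrt(12 - 9 - 4))*((1/2)*(-4 - 1)/(-1)) = (-147*I)*((1/2)*(-1)*(-5)) = -147*I*(5/2) = -735*I/2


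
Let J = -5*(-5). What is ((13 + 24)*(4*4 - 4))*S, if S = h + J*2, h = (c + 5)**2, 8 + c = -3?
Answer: 38184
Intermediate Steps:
c = -11 (c = -8 - 3 = -11)
h = 36 (h = (-11 + 5)**2 = (-6)**2 = 36)
J = 25
S = 86 (S = 36 + 25*2 = 36 + 50 = 86)
((13 + 24)*(4*4 - 4))*S = ((13 + 24)*(4*4 - 4))*86 = (37*(16 - 4))*86 = (37*12)*86 = 444*86 = 38184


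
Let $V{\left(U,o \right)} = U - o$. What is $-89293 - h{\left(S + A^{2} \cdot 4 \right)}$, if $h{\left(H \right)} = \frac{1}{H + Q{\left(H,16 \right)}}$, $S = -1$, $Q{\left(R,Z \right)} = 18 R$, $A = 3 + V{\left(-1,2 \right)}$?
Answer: $- \frac{1696566}{19} \approx -89293.0$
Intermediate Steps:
$A = 0$ ($A = 3 - 3 = 0$)
$h{\left(H \right)} = \frac{1}{19 H}$ ($h{\left(H \right)} = \frac{1}{H + 18 H} = \frac{1}{19 H}$)
$-89293 - h{\left(S + A^{2} \cdot 4 \right)} = -89293 - \frac{1}{19 \left(-1 + 0^{2} \cdot 4\right)} = -89293 - \frac{1}{19 \left(-1 + 0 \cdot 4\right)} = -89293 - \frac{1}{19 \left(-1 + 0\right)} = -89293 - \frac{1}{19 \left(-1\right)} = -89293 - \frac{1}{19} \left(-1\right) = -89293 - - \frac{1}{19} = -89293 + \frac{1}{19} = - \frac{1696566}{19}$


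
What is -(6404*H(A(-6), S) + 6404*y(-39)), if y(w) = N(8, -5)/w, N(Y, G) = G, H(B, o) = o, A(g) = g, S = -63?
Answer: 15702608/39 ≈ 4.0263e+5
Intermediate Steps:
y(w) = -5/w
-(6404*H(A(-6), S) + 6404*y(-39)) = -6404/(1/(-5/(-39) - 63)) = -6404/(1/(-5*(-1/39) - 63)) = -6404/(1/(5/39 - 63)) = -6404/(1/(-2452/39)) = -6404/(-39/2452) = -6404*(-2452/39) = 15702608/39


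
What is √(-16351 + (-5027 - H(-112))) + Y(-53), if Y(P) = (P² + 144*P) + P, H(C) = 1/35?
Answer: -4876 + I*√26188085/35 ≈ -4876.0 + 146.21*I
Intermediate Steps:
H(C) = 1/35
Y(P) = P² + 145*P
√(-16351 + (-5027 - H(-112))) + Y(-53) = √(-16351 + (-5027 - 1*1/35)) - 53*(145 - 53) = √(-16351 + (-5027 - 1/35)) - 53*92 = √(-16351 - 175946/35) - 4876 = √(-748231/35) - 4876 = I*√26188085/35 - 4876 = -4876 + I*√26188085/35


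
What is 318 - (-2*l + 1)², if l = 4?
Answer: 269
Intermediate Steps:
318 - (-2*l + 1)² = 318 - (-2*4 + 1)² = 318 - (-8 + 1)² = 318 - 1*(-7)² = 318 - 1*49 = 318 - 49 = 269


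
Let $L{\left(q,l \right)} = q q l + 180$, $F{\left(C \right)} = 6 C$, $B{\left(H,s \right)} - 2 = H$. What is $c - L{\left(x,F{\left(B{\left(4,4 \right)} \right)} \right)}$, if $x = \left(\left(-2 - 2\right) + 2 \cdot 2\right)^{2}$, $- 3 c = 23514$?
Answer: $-8018$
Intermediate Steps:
$c = -7838$ ($c = \left(- \frac{1}{3}\right) 23514 = -7838$)
$B{\left(H,s \right)} = 2 + H$
$x = 0$ ($x = \left(\left(-2 - 2\right) + 4\right)^{2} = \left(-4 + 4\right)^{2} = 0^{2} = 0$)
$L{\left(q,l \right)} = 180 + l q^{2}$ ($L{\left(q,l \right)} = q^{2} l + 180 = l q^{2} + 180 = 180 + l q^{2}$)
$c - L{\left(x,F{\left(B{\left(4,4 \right)} \right)} \right)} = -7838 - \left(180 + 6 \left(2 + 4\right) 0^{2}\right) = -7838 - \left(180 + 6 \cdot 6 \cdot 0\right) = -7838 - \left(180 + 36 \cdot 0\right) = -7838 - \left(180 + 0\right) = -7838 - 180 = -8018$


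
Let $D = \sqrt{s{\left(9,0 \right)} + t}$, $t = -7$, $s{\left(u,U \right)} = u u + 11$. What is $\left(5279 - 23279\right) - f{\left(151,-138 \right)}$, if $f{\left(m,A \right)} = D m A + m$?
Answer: $-18151 + 20838 \sqrt{85} \approx 1.7397 \cdot 10^{5}$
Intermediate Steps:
$s{\left(u,U \right)} = 11 + u^{2}$ ($s{\left(u,U \right)} = u^{2} + 11 = 11 + u^{2}$)
$D = \sqrt{85}$ ($D = \sqrt{\left(11 + 9^{2}\right) - 7} = \sqrt{\left(11 + 81\right) - 7} = \sqrt{92 - 7} = \sqrt{85} \approx 9.2195$)
$f{\left(m,A \right)} = m + A m \sqrt{85}$ ($f{\left(m,A \right)} = \sqrt{85} m A + m = m \sqrt{85} A + m = A m \sqrt{85} + m = m + A m \sqrt{85}$)
$\left(5279 - 23279\right) - f{\left(151,-138 \right)} = \left(5279 - 23279\right) - 151 \left(1 - 138 \sqrt{85}\right) = \left(5279 - 23279\right) - \left(151 - 20838 \sqrt{85}\right) = -18000 - \left(151 - 20838 \sqrt{85}\right) = -18151 + 20838 \sqrt{85}$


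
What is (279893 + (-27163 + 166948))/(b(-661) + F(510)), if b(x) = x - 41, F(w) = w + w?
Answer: 209839/159 ≈ 1319.7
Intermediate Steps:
F(w) = 2*w
b(x) = -41 + x
(279893 + (-27163 + 166948))/(b(-661) + F(510)) = (279893 + (-27163 + 166948))/((-41 - 661) + 2*510) = (279893 + 139785)/(-702 + 1020) = 419678/318 = 419678*(1/318) = 209839/159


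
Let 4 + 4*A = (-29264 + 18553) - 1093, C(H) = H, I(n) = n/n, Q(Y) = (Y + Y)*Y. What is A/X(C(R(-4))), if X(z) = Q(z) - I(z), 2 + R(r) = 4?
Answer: -2952/7 ≈ -421.71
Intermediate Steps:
Q(Y) = 2*Y² (Q(Y) = (2*Y)*Y = 2*Y²)
I(n) = 1
R(r) = 2 (R(r) = -2 + 4 = 2)
A = -2952 (A = -1 + ((-29264 + 18553) - 1093)/4 = -1 + (-10711 - 1093)/4 = -1 + (¼)*(-11804) = -1 - 2951 = -2952)
X(z) = -1 + 2*z² (X(z) = 2*z² - 1*1 = 2*z² - 1 = -1 + 2*z²)
A/X(C(R(-4))) = -2952/(-1 + 2*2²) = -2952/(-1 + 2*4) = -2952/(-1 + 8) = -2952/7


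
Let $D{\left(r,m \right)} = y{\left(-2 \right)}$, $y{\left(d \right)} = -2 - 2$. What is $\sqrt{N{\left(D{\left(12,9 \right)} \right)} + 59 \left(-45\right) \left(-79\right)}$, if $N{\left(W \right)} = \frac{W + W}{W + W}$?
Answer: $\sqrt{209746} \approx 457.98$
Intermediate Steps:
$y{\left(d \right)} = -4$
$D{\left(r,m \right)} = -4$
$N{\left(W \right)} = 1$ ($N{\left(W \right)} = \frac{2 W}{2 W} = 2 W \frac{1}{2 W} = 1$)
$\sqrt{N{\left(D{\left(12,9 \right)} \right)} + 59 \left(-45\right) \left(-79\right)} = \sqrt{1 + 59 \left(-45\right) \left(-79\right)} = \sqrt{1 - -209745} = \sqrt{1 + 209745} = \sqrt{209746}$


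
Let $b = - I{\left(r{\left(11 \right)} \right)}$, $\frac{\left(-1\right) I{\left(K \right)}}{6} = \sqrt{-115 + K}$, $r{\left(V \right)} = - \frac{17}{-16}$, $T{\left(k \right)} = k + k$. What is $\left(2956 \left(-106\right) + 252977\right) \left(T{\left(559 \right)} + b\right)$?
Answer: $-67481362 - \frac{181077 i \sqrt{1823}}{2} \approx -6.7481 \cdot 10^{7} - 3.8657 \cdot 10^{6} i$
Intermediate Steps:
$T{\left(k \right)} = 2 k$
$r{\left(V \right)} = \frac{17}{16}$ ($r{\left(V \right)} = \left(-17\right) \left(- \frac{1}{16}\right) = \frac{17}{16}$)
$I{\left(K \right)} = - 6 \sqrt{-115 + K}$
$b = \frac{3 i \sqrt{1823}}{2}$ ($b = - \left(-6\right) \sqrt{-115 + \frac{17}{16}} = - \left(-6\right) \sqrt{- \frac{1823}{16}} = - \left(-6\right) \frac{i \sqrt{1823}}{4} = - \frac{\left(-3\right) i \sqrt{1823}}{2} = \frac{3 i \sqrt{1823}}{2} \approx 64.045 i$)
$\left(2956 \left(-106\right) + 252977\right) \left(T{\left(559 \right)} + b\right) = \left(2956 \left(-106\right) + 252977\right) \left(2 \cdot 559 + \frac{3 i \sqrt{1823}}{2}\right) = \left(-313336 + 252977\right) \left(1118 + \frac{3 i \sqrt{1823}}{2}\right) = - 60359 \left(1118 + \frac{3 i \sqrt{1823}}{2}\right) = -67481362 - \frac{181077 i \sqrt{1823}}{2}$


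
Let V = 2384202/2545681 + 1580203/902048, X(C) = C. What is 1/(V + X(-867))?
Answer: -2296326454688/1984741678815557 ≈ -0.0011570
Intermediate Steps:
V = 6173357398939/2296326454688 (V = 2384202*(1/2545681) + 1580203*(1/902048) = 2384202/2545681 + 1580203/902048 = 6173357398939/2296326454688 ≈ 2.6884)
1/(V + X(-867)) = 1/(6173357398939/2296326454688 - 867) = 1/(-1984741678815557/2296326454688) = -2296326454688/1984741678815557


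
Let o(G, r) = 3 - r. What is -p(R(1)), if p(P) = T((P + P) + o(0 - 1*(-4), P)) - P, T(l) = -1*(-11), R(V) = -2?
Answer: -13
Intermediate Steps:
T(l) = 11
p(P) = 11 - P
-p(R(1)) = -(11 - 1*(-2)) = -(11 + 2) = -1*13 = -13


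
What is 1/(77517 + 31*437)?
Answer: 1/91064 ≈ 1.0981e-5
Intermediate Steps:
1/(77517 + 31*437) = 1/(77517 + 13547) = 1/91064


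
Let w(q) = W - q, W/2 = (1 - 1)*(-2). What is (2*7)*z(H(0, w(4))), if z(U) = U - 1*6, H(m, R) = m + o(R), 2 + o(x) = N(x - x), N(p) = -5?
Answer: -182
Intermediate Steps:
o(x) = -7 (o(x) = -2 - 5 = -7)
W = 0 (W = 2*((1 - 1)*(-2)) = 2*(0*(-2)) = 2*0 = 0)
w(q) = -q (w(q) = 0 - q = -q)
H(m, R) = -7 + m (H(m, R) = m - 7 = -7 + m)
z(U) = -6 + U (z(U) = U - 6 = -6 + U)
(2*7)*z(H(0, w(4))) = (2*7)*(-6 + (-7 + 0)) = 14*(-6 - 7) = 14*(-13) = -182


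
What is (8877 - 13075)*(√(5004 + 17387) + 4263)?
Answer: -17896074 - 4198*√22391 ≈ -1.8524e+7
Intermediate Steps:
(8877 - 13075)*(√(5004 + 17387) + 4263) = -4198*(√22391 + 4263) = -4198*(4263 + √22391) = -17896074 - 4198*√22391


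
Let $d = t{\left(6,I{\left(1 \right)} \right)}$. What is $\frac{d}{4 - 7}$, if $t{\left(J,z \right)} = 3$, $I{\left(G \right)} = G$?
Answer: $-1$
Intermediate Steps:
$d = 3$
$\frac{d}{4 - 7} = \frac{3}{4 - 7} = \frac{3}{-3} = 3 \left(- \frac{1}{3}\right) = -1$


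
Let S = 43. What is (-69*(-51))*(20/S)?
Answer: 70380/43 ≈ 1636.7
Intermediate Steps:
(-69*(-51))*(20/S) = (-69*(-51))*(20/43) = 3519*(20*(1/43)) = 3519*(20/43) = 70380/43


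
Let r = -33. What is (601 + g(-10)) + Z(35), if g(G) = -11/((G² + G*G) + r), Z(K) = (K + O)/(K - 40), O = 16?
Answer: 493263/835 ≈ 590.73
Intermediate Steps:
Z(K) = (16 + K)/(-40 + K) (Z(K) = (K + 16)/(K - 40) = (16 + K)/(-40 + K))
g(G) = -11/(-33 + 2*G²) (g(G) = -11/((G² + G*G) - 33) = -11/((G² + G²) - 33) = -11/(2*G² - 33) = -11/(-33 + 2*G²))
(601 + g(-10)) + Z(35) = (601 - 11/(-33 + 2*(-10)²)) + (16 + 35)/(-40 + 35) = (601 - 11/(-33 + 2*100)) + 51/(-5) = (601 - 11/(-33 + 200)) - ⅕*51 = (601 - 11/167) - 51/5 = 100356/167 - 51/5 = 493263/835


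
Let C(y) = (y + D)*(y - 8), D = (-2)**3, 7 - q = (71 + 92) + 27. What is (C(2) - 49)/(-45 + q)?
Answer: 13/228 ≈ 0.057018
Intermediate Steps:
q = -183 (q = 7 - ((71 + 92) + 27) = 7 - (163 + 27) = 7 - 1*190 = 7 - 190 = -183)
D = -8
C(y) = (-8 + y)**2 (C(y) = (y - 8)*(y - 8) = (-8 + y)*(-8 + y) = (-8 + y)**2)
(C(2) - 49)/(-45 + q) = ((64 + 2**2 - 16*2) - 49)/(-45 - 183) = ((64 + 4 - 32) - 49)/(-228) = (36 - 49)*(-1/228) = -13*(-1/228) = 13/228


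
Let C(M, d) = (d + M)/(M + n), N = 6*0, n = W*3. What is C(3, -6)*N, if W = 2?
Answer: 0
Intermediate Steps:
n = 6 (n = 2*3 = 6)
N = 0
C(M, d) = (M + d)/(6 + M) (C(M, d) = (d + M)/(M + 6) = (M + d)/(6 + M))
C(3, -6)*N = ((3 - 6)/(6 + 3))*0 = (-3/9)*0 = ((1/9)*(-3))*0 = -1/3*0 = 0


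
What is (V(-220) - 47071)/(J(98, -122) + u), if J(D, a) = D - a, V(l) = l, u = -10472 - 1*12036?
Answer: 47291/22288 ≈ 2.1218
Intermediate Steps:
u = -22508 (u = -10472 - 12036 = -22508)
(V(-220) - 47071)/(J(98, -122) + u) = (-220 - 47071)/((98 - 1*(-122)) - 22508) = -47291/((98 + 122) - 22508) = -47291/(220 - 22508) = -47291/(-22288) = -47291*(-1/22288) = 47291/22288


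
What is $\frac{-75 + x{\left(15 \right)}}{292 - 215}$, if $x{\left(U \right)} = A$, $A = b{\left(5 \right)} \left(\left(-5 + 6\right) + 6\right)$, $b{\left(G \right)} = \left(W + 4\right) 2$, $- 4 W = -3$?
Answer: $- \frac{17}{154} \approx -0.11039$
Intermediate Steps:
$W = \frac{3}{4}$ ($W = \left(- \frac{1}{4}\right) \left(-3\right) = \frac{3}{4} \approx 0.75$)
$b{\left(G \right)} = \frac{19}{2}$ ($b{\left(G \right)} = \left(\frac{3}{4} + 4\right) 2 = \frac{19}{4} \cdot 2 = \frac{19}{2}$)
$A = \frac{133}{2}$ ($A = \frac{19 \left(\left(-5 + 6\right) + 6\right)}{2} = \frac{19 \left(1 + 6\right)}{2} = \frac{19}{2} \cdot 7 = \frac{133}{2} \approx 66.5$)
$x{\left(U \right)} = \frac{133}{2}$
$\frac{-75 + x{\left(15 \right)}}{292 - 215} = \frac{-75 + \frac{133}{2}}{292 - 215} = - \frac{17}{2 \cdot 77} = \left(- \frac{17}{2}\right) \frac{1}{77} = - \frac{17}{154}$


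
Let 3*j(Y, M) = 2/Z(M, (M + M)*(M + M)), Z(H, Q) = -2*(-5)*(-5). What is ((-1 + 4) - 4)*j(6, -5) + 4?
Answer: 301/75 ≈ 4.0133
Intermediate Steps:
Z(H, Q) = -50 (Z(H, Q) = 10*(-5) = -50)
j(Y, M) = -1/75 (j(Y, M) = (2/(-50))/3 = (2*(-1/50))/3 = (⅓)*(-1/25) = -1/75)
((-1 + 4) - 4)*j(6, -5) + 4 = ((-1 + 4) - 4)*(-1/75) + 4 = (3 - 4)*(-1/75) + 4 = -1*(-1/75) + 4 = 1/75 + 4 = 301/75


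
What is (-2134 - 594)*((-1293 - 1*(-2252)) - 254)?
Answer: -1923240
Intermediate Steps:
(-2134 - 594)*((-1293 - 1*(-2252)) - 254) = -2728*((-1293 + 2252) - 254) = -2728*(959 - 254) = -2728*705 = -1923240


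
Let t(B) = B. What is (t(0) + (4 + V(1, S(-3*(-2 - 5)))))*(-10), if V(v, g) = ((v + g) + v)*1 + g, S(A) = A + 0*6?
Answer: -480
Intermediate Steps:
S(A) = A (S(A) = A + 0 = A)
V(v, g) = 2*g + 2*v (V(v, g) = ((g + v) + v)*1 + g = (g + 2*v)*1 + g = (g + 2*v) + g = 2*g + 2*v)
(t(0) + (4 + V(1, S(-3*(-2 - 5)))))*(-10) = (0 + (4 + (2*(-3*(-2 - 5)) + 2*1)))*(-10) = (0 + (4 + (2*(-3*(-7)) + 2)))*(-10) = (0 + (4 + (2*21 + 2)))*(-10) = (0 + (4 + (42 + 2)))*(-10) = (0 + (4 + 44))*(-10) = (0 + 48)*(-10) = 48*(-10) = -480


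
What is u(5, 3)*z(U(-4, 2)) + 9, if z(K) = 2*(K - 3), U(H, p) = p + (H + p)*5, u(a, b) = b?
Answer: -57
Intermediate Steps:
U(H, p) = 5*H + 6*p (U(H, p) = p + (5*H + 5*p) = 5*H + 6*p)
z(K) = -6 + 2*K (z(K) = 2*(-3 + K) = -6 + 2*K)
u(5, 3)*z(U(-4, 2)) + 9 = 3*(-6 + 2*(5*(-4) + 6*2)) + 9 = 3*(-6 + 2*(-20 + 12)) + 9 = 3*(-6 + 2*(-8)) + 9 = 3*(-6 - 16) + 9 = 3*(-22) + 9 = -66 + 9 = -57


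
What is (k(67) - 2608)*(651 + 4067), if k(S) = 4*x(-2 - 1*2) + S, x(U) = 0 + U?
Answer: -12063926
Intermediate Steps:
x(U) = U
k(S) = -16 + S (k(S) = 4*(-2 - 1*2) + S = 4*(-2 - 2) + S = 4*(-4) + S = -16 + S)
(k(67) - 2608)*(651 + 4067) = ((-16 + 67) - 2608)*(651 + 4067) = (51 - 2608)*4718 = -2557*4718 = -12063926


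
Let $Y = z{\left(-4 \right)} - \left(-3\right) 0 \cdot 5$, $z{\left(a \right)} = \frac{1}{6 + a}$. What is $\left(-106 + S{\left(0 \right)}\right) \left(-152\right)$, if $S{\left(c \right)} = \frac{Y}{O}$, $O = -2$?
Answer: $16150$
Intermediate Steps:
$Y = \frac{1}{2}$ ($Y = \frac{1}{6 - 4} - \left(-3\right) 0 \cdot 5 = \frac{1}{2} - 0 \cdot 5 = \frac{1}{2} - 0 = \frac{1}{2} + 0 = \frac{1}{2} \approx 0.5$)
$S{\left(c \right)} = - \frac{1}{4}$ ($S{\left(c \right)} = \frac{1}{2 \left(-2\right)} = \frac{1}{2} \left(- \frac{1}{2}\right) = - \frac{1}{4}$)
$\left(-106 + S{\left(0 \right)}\right) \left(-152\right) = \left(-106 - \frac{1}{4}\right) \left(-152\right) = \left(- \frac{425}{4}\right) \left(-152\right) = 16150$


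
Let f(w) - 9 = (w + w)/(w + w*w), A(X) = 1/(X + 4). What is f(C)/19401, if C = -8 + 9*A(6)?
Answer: 529/1183461 ≈ 0.00044699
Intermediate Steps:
A(X) = 1/(4 + X)
C = -71/10 (C = -8 + 9/(4 + 6) = -8 + 9/10 = -71/10 ≈ -7.1000)
f(w) = 9 + 2*w/(w + w**2) (f(w) = 9 + (w + w)/(w + w*w) = 9 + (2*w)/(w + w**2) = 9 + 2*w/(w + w**2))
f(C)/19401 = ((11 + 9*(-71/10))/(1 - 71/10))/19401 = ((11 - 639/10)/(-61/10))*(1/19401) = -10/61*(-529/10)*(1/19401) = (529/61)*(1/19401) = 529/1183461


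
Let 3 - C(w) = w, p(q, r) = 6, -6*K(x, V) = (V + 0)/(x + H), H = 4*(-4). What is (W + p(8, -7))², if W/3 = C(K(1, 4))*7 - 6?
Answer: 564001/225 ≈ 2506.7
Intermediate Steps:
H = -16
K(x, V) = -V/(6*(-16 + x)) (K(x, V) = -(V + 0)/(6*(x - 16)) = -V/(6*(-16 + x)))
C(w) = 3 - w
W = 661/15 (W = 3*((3 - (-1)*4/(-96 + 6*1))*7 - 6) = 3*((3 - (-1)*4/(-96 + 6))*7 - 6) = 3*((3 - (-1)*4/(-90))*7 - 6) = 3*((3 - (-1)*4*(-1)/90)*7 - 6) = 3*((3 - 1*2/45)*7 - 6) = 3*((3 - 2/45)*7 - 6) = 3*((133/45)*7 - 6) = 3*(931/45 - 6) = 3*(661/45) = 661/15 ≈ 44.067)
(W + p(8, -7))² = (661/15 + 6)² = (751/15)² = 564001/225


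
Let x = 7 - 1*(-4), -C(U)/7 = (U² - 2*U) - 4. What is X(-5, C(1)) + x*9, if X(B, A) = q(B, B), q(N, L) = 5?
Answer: 104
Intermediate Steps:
C(U) = 28 - 7*U² + 14*U (C(U) = -7*((U² - 2*U) - 4) = -7*(-4 + U² - 2*U) = 28 - 7*U² + 14*U)
x = 11 (x = 7 + 4 = 11)
X(B, A) = 5
X(-5, C(1)) + x*9 = 5 + 11*9 = 5 + 99 = 104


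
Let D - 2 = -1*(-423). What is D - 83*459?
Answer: -37672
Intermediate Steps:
D = 425 (D = 2 - 1*(-423) = 2 + 423 = 425)
D - 83*459 = 425 - 83*459 = 425 - 38097 = -37672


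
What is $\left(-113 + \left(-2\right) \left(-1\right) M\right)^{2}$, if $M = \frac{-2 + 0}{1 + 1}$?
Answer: $13225$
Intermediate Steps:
$M = -1$ ($M = - \frac{2}{2} = \left(-2\right) \frac{1}{2} = -1$)
$\left(-113 + \left(-2\right) \left(-1\right) M\right)^{2} = \left(-113 + \left(-2\right) \left(-1\right) \left(-1\right)\right)^{2} = \left(-113 + 2 \left(-1\right)\right)^{2} = \left(-113 - 2\right)^{2} = \left(-115\right)^{2} = 13225$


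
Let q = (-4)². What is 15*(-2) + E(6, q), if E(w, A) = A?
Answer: -14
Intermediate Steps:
q = 16
15*(-2) + E(6, q) = 15*(-2) + 16 = -30 + 16 = -14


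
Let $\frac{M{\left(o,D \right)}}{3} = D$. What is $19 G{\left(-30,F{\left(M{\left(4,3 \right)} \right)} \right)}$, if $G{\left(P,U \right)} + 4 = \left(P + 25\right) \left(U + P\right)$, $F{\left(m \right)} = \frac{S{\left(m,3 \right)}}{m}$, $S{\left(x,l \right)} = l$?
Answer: $\frac{8227}{3} \approx 2742.3$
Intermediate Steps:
$M{\left(o,D \right)} = 3 D$
$F{\left(m \right)} = \frac{3}{m}$
$G{\left(P,U \right)} = -4 + \left(25 + P\right) \left(P + U\right)$ ($G{\left(P,U \right)} = -4 + \left(P + 25\right) \left(U + P\right) = -4 + \left(25 + P\right) \left(P + U\right)$)
$19 G{\left(-30,F{\left(M{\left(4,3 \right)} \right)} \right)} = 19 \left(-4 + \left(-30\right)^{2} + 25 \left(-30\right) + 25 \frac{3}{3 \cdot 3} - 30 \frac{3}{3 \cdot 3}\right) = 19 \left(-4 + 900 - 750 + 25 \cdot \frac{3}{9} - 30 \cdot \frac{3}{9}\right) = 19 \left(-4 + 900 - 750 + 25 \cdot 3 \cdot \frac{1}{9} - 30 \cdot 3 \cdot \frac{1}{9}\right) = 19 \left(-4 + 900 - 750 + 25 \cdot \frac{1}{3} - 10\right) = 19 \left(-4 + 900 - 750 + \frac{25}{3} - 10\right) = 19 \cdot \frac{433}{3} = \frac{8227}{3}$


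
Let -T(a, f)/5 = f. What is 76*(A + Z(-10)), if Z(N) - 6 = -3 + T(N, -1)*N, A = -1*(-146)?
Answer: 7524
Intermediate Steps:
A = 146
T(a, f) = -5*f
Z(N) = 3 + 5*N (Z(N) = 6 + (-3 + (-5*(-1))*N) = 6 + (-3 + 5*N) = 3 + 5*N)
76*(A + Z(-10)) = 76*(146 + (3 + 5*(-10))) = 76*(146 + (3 - 50)) = 76*(146 - 47) = 76*99 = 7524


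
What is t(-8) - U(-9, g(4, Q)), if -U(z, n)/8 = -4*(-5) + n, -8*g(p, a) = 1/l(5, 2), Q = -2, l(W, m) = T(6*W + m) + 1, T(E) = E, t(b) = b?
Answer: 5015/33 ≈ 151.97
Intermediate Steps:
l(W, m) = 1 + m + 6*W (l(W, m) = (6*W + m) + 1 = (m + 6*W) + 1 = 1 + m + 6*W)
g(p, a) = -1/264 (g(p, a) = -1/(8*(1 + 2 + 6*5)) = -1/(8*(1 + 2 + 30)) = -1/8/33 = -1/8*1/33 = -1/264)
U(z, n) = -160 - 8*n (U(z, n) = -8*(-4*(-5) + n) = -8*(20 + n) = -160 - 8*n)
t(-8) - U(-9, g(4, Q)) = -8 - (-160 - 8*(-1/264)) = -8 - (-160 + 1/33) = -8 - 1*(-5279/33) = -8 + 5279/33 = 5015/33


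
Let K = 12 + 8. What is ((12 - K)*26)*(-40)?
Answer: 8320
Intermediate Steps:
K = 20
((12 - K)*26)*(-40) = ((12 - 1*20)*26)*(-40) = ((12 - 20)*26)*(-40) = -8*26*(-40) = -208*(-40) = 8320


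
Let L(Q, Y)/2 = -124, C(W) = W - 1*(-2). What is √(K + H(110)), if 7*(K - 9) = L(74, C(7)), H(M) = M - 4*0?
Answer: 3*√455/7 ≈ 9.1417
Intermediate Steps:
C(W) = 2 + W (C(W) = W + 2 = 2 + W)
L(Q, Y) = -248 (L(Q, Y) = 2*(-124) = -248)
H(M) = M (H(M) = M + 0 = M)
K = -185/7 (K = 9 + (⅐)*(-248) = 9 - 248/7 = -185/7 ≈ -26.429)
√(K + H(110)) = √(-185/7 + 110) = √(585/7) = 3*√455/7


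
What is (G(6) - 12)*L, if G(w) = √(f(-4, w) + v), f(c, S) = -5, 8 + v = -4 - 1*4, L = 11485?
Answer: -137820 + 11485*I*√21 ≈ -1.3782e+5 + 52631.0*I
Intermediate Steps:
v = -16 (v = -8 + (-4 - 1*4) = -8 + (-4 - 4) = -8 - 8 = -16)
G(w) = I*√21 (G(w) = √(-5 - 16) = √(-21) = I*√21)
(G(6) - 12)*L = (I*√21 - 12)*11485 = (-12 + I*√21)*11485 = -137820 + 11485*I*√21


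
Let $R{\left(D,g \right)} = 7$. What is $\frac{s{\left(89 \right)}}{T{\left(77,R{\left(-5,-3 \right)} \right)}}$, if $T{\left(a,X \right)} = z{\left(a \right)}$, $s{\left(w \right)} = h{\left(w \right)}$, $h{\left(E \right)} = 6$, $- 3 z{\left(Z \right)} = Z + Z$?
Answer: $- \frac{9}{77} \approx -0.11688$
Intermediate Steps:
$z{\left(Z \right)} = - \frac{2 Z}{3}$ ($z{\left(Z \right)} = - \frac{Z + Z}{3} = - \frac{2 Z}{3}$)
$s{\left(w \right)} = 6$
$T{\left(a,X \right)} = - \frac{2 a}{3}$
$\frac{s{\left(89 \right)}}{T{\left(77,R{\left(-5,-3 \right)} \right)}} = \frac{6}{\left(- \frac{2}{3}\right) 77} = \frac{6}{- \frac{154}{3}} = 6 \left(- \frac{3}{154}\right) = - \frac{9}{77}$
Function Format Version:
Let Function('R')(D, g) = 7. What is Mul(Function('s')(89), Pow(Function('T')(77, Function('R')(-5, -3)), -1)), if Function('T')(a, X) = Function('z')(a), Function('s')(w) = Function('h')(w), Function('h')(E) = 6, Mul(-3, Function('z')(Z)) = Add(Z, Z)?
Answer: Rational(-9, 77) ≈ -0.11688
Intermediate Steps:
Function('z')(Z) = Mul(Rational(-2, 3), Z) (Function('z')(Z) = Mul(Rational(-1, 3), Add(Z, Z)) = Mul(Rational(-1, 3), Mul(2, Z)) = Mul(Rational(-2, 3), Z))
Function('s')(w) = 6
Function('T')(a, X) = Mul(Rational(-2, 3), a)
Mul(Function('s')(89), Pow(Function('T')(77, Function('R')(-5, -3)), -1)) = Mul(6, Pow(Mul(Rational(-2, 3), 77), -1)) = Mul(6, Pow(Rational(-154, 3), -1)) = Mul(6, Rational(-3, 154)) = Rational(-9, 77)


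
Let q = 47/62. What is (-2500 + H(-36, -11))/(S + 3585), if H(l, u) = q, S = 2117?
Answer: -154953/353524 ≈ -0.43831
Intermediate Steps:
q = 47/62 (q = 47*(1/62) = 47/62 ≈ 0.75806)
H(l, u) = 47/62
(-2500 + H(-36, -11))/(S + 3585) = (-2500 + 47/62)/(2117 + 3585) = -154953/62/5702 = -154953/62*1/5702 = -154953/353524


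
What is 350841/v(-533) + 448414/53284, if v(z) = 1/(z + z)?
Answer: -9964014688645/26642 ≈ -3.7400e+8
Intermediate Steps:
v(z) = 1/(2*z)
350841/v(-533) + 448414/53284 = 350841/(((½)/(-533))) + 448414/53284 = 350841/(((½)*(-1/533))) + 448414*(1/53284) = 350841/(-1/1066) + 224207/26642 = 350841*(-1066) + 224207/26642 = -373996506 + 224207/26642 = -9964014688645/26642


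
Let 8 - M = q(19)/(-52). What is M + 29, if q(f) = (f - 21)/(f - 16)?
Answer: 2885/78 ≈ 36.987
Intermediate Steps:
q(f) = (-21 + f)/(-16 + f)
M = 623/78 (M = 8 - (-21 + 19)/(-16 + 19)/(-52) = 8 - -2/3*(-1)/52 = 8 - (⅓)*(-2)*(-1)/52 = 8 - (-2)*(-1)/(3*52) = 8 - 1*1/78 = 8 - 1/78 = 623/78 ≈ 7.9872)
M + 29 = 623/78 + 29 = 2885/78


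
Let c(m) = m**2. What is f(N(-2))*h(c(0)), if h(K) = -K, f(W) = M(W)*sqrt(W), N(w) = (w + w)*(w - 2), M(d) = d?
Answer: 0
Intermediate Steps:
N(w) = 2*w*(-2 + w) (N(w) = (2*w)*(-2 + w) = 2*w*(-2 + w))
f(W) = W**(3/2) (f(W) = W*sqrt(W) = W**(3/2))
f(N(-2))*h(c(0)) = (2*(-2)*(-2 - 2))**(3/2)*(-1*0**2) = (2*(-2)*(-4))**(3/2)*(-1*0) = 16**(3/2)*0 = 64*0 = 0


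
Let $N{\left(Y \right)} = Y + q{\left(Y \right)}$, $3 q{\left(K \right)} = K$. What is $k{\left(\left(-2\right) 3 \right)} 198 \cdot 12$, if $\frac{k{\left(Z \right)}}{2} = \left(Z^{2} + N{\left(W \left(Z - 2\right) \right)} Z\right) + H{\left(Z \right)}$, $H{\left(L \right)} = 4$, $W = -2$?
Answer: $-418176$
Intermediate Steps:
$q{\left(K \right)} = \frac{K}{3}$
$N{\left(Y \right)} = \frac{4 Y}{3}$ ($N{\left(Y \right)} = Y + \frac{Y}{3} = \frac{4 Y}{3}$)
$k{\left(Z \right)} = 8 + 2 Z^{2} + 2 Z \left(\frac{16}{3} - \frac{8 Z}{3}\right)$ ($k{\left(Z \right)} = 2 \left(\left(Z^{2} + \frac{4 \left(- 2 \left(Z - 2\right)\right)}{3} Z\right) + 4\right) = 2 \left(\left(Z^{2} + \frac{4 \left(- 2 \left(-2 + Z\right)\right)}{3} Z\right) + 4\right) = 2 \left(\left(Z^{2} + \frac{4 \left(4 - 2 Z\right)}{3} Z\right) + 4\right) = 2 \left(\left(Z^{2} + \left(\frac{16}{3} - \frac{8 Z}{3}\right) Z\right) + 4\right) = 2 \left(\left(Z^{2} + Z \left(\frac{16}{3} - \frac{8 Z}{3}\right)\right) + 4\right) = 2 \left(4 + Z^{2} + Z \left(\frac{16}{3} - \frac{8 Z}{3}\right)\right) = 8 + 2 Z^{2} + 2 Z \left(\frac{16}{3} - \frac{8 Z}{3}\right)$)
$k{\left(\left(-2\right) 3 \right)} 198 \cdot 12 = \left(8 - \frac{10 \left(\left(-2\right) 3\right)^{2}}{3} + \frac{32 \left(\left(-2\right) 3\right)}{3}\right) 198 \cdot 12 = \left(8 - \frac{10 \left(-6\right)^{2}}{3} + \frac{32}{3} \left(-6\right)\right) 198 \cdot 12 = \left(8 - 120 - 64\right) 198 \cdot 12 = \left(-176\right) 198 \cdot 12 = \left(-34848\right) 12 = -418176$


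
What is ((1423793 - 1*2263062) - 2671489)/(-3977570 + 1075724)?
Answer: 1755379/1450923 ≈ 1.2098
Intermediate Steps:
((1423793 - 1*2263062) - 2671489)/(-3977570 + 1075724) = ((1423793 - 2263062) - 2671489)/(-2901846) = (-839269 - 2671489)*(-1/2901846) = -3510758*(-1/2901846) = 1755379/1450923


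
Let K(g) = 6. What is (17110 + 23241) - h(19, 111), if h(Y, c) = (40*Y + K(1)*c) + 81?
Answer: 38844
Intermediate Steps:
h(Y, c) = 81 + 6*c + 40*Y (h(Y, c) = (40*Y + 6*c) + 81 = (6*c + 40*Y) + 81 = 81 + 6*c + 40*Y)
(17110 + 23241) - h(19, 111) = (17110 + 23241) - (81 + 6*111 + 40*19) = 40351 - (81 + 666 + 760) = 40351 - 1*1507 = 40351 - 1507 = 38844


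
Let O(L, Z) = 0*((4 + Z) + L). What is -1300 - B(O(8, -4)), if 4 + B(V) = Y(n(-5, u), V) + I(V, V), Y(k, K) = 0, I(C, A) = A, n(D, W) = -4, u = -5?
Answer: -1296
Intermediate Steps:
O(L, Z) = 0 (O(L, Z) = 0*(4 + L + Z) = 0)
B(V) = -4 + V (B(V) = -4 + (0 + V) = -4 + V)
-1300 - B(O(8, -4)) = -1300 - (-4 + 0) = -1300 - 1*(-4) = -1300 + 4 = -1296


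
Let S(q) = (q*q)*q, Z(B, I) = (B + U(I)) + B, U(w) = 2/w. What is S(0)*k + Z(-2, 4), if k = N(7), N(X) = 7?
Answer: -7/2 ≈ -3.5000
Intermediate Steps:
k = 7
Z(B, I) = 2*B + 2/I (Z(B, I) = (B + 2/I) + B = 2*B + 2/I)
S(q) = q**3 (S(q) = q**2*q = q**3)
S(0)*k + Z(-2, 4) = 0**3*7 + (2*(-2) + 2/4) = 0*7 + (-4 + 2*(1/4)) = 0 + (-4 + 1/2) = 0 - 7/2 = -7/2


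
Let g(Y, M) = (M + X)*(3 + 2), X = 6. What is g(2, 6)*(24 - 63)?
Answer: -2340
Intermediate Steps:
g(Y, M) = 30 + 5*M (g(Y, M) = (M + 6)*(3 + 2) = (6 + M)*5 = 30 + 5*M)
g(2, 6)*(24 - 63) = (30 + 5*6)*(24 - 63) = (30 + 30)*(-39) = 60*(-39) = -2340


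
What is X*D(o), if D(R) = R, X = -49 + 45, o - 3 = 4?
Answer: -28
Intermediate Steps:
o = 7 (o = 3 + 4 = 7)
X = -4
X*D(o) = -4*7 = -28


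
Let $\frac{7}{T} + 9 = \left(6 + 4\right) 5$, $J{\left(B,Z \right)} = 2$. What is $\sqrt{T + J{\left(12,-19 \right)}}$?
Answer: $\frac{\sqrt{3649}}{41} \approx 1.4733$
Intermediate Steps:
$T = \frac{7}{41}$ ($T = \frac{7}{-9 + \left(6 + 4\right) 5} = \frac{7}{-9 + 10 \cdot 5} = \frac{7}{-9 + 50} = \frac{7}{41} \approx 0.17073$)
$\sqrt{T + J{\left(12,-19 \right)}} = \sqrt{\frac{7}{41} + 2} = \sqrt{\frac{89}{41}} = \frac{\sqrt{3649}}{41}$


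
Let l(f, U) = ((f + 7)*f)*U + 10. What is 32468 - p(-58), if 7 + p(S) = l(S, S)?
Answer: 204029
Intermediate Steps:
l(f, U) = 10 + U*f*(7 + f) (l(f, U) = ((7 + f)*f)*U + 10 = (f*(7 + f))*U + 10 = U*f*(7 + f) + 10 = 10 + U*f*(7 + f))
p(S) = 3 + S**3 + 7*S**2 (p(S) = -7 + (10 + S*S**2 + 7*S*S) = -7 + (10 + S**3 + 7*S**2) = 3 + S**3 + 7*S**2)
32468 - p(-58) = 32468 - (3 + (-58)**3 + 7*(-58)**2) = 32468 - (3 - 195112 + 7*3364) = 32468 - (3 - 195112 + 23548) = 32468 - 1*(-171561) = 32468 + 171561 = 204029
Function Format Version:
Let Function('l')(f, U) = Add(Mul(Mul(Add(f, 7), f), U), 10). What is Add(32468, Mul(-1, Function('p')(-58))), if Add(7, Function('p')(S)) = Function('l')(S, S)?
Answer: 204029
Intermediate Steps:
Function('l')(f, U) = Add(10, Mul(U, f, Add(7, f))) (Function('l')(f, U) = Add(Mul(Mul(Add(7, f), f), U), 10) = Add(Mul(Mul(f, Add(7, f)), U), 10) = Add(Mul(U, f, Add(7, f)), 10) = Add(10, Mul(U, f, Add(7, f))))
Function('p')(S) = Add(3, Pow(S, 3), Mul(7, Pow(S, 2))) (Function('p')(S) = Add(-7, Add(10, Mul(S, Pow(S, 2)), Mul(7, S, S))) = Add(-7, Add(10, Pow(S, 3), Mul(7, Pow(S, 2)))) = Add(3, Pow(S, 3), Mul(7, Pow(S, 2))))
Add(32468, Mul(-1, Function('p')(-58))) = Add(32468, Mul(-1, Add(3, Pow(-58, 3), Mul(7, Pow(-58, 2))))) = Add(32468, Mul(-1, Add(3, -195112, Mul(7, 3364)))) = Add(32468, Mul(-1, Add(3, -195112, 23548))) = Add(32468, Mul(-1, -171561)) = Add(32468, 171561) = 204029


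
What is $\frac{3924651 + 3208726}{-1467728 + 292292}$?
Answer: $- \frac{7133377}{1175436} \approx -6.0687$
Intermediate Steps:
$\frac{3924651 + 3208726}{-1467728 + 292292} = \frac{7133377}{-1175436} = 7133377 \left(- \frac{1}{1175436}\right) = - \frac{7133377}{1175436}$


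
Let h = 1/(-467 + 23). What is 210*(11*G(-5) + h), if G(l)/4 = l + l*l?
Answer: 13675165/74 ≈ 1.8480e+5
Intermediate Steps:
G(l) = 4*l + 4*l² (G(l) = 4*(l + l*l) = 4*(l + l²) = 4*l + 4*l²)
h = -1/444 (h = 1/(-444) = -1/444 ≈ -0.0022523)
210*(11*G(-5) + h) = 210*(11*(4*(-5)*(1 - 5)) - 1/444) = 210*(11*(4*(-5)*(-4)) - 1/444) = 210*(11*80 - 1/444) = 210*(880 - 1/444) = 210*(390719/444) = 13675165/74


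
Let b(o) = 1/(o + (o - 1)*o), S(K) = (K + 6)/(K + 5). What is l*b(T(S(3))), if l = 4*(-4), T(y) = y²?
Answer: -65536/6561 ≈ -9.9887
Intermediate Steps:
S(K) = (6 + K)/(5 + K)
l = -16
b(o) = 1/(o + o*(-1 + o)) (b(o) = 1/(o + (-1 + o)*o) = 1/(o + o*(-1 + o)))
l*b(T(S(3))) = -16*(5 + 3)⁴/(6 + 3)⁴ = -16/((9/8)²)² = -16/(81/64)² = -16*4096/6561 = -65536/6561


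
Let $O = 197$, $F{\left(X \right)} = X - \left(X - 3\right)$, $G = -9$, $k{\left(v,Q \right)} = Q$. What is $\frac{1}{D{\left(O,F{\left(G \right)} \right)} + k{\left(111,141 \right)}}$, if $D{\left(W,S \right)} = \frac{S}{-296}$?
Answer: $\frac{296}{41733} \approx 0.0070927$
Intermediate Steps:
$F{\left(X \right)} = 3$ ($F{\left(X \right)} = X - \left(-3 + X\right) = 3$)
$D{\left(W,S \right)} = - \frac{S}{296}$ ($D{\left(W,S \right)} = S \left(- \frac{1}{296}\right) = - \frac{S}{296}$)
$\frac{1}{D{\left(O,F{\left(G \right)} \right)} + k{\left(111,141 \right)}} = \frac{1}{\left(- \frac{1}{296}\right) 3 + 141} = \frac{1}{- \frac{3}{296} + 141} = \frac{1}{\frac{41733}{296}} = \frac{296}{41733}$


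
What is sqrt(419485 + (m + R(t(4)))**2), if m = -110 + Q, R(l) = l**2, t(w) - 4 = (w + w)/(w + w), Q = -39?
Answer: sqrt(434861) ≈ 659.44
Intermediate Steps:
t(w) = 5 (t(w) = 4 + (w + w)/(w + w) = 4 + (2*w)/((2*w)) = 4 + (2*w)*(1/(2*w)) = 4 + 1 = 5)
m = -149 (m = -110 - 39 = -149)
sqrt(419485 + (m + R(t(4)))**2) = sqrt(419485 + (-149 + 5**2)**2) = sqrt(419485 + (-149 + 25)**2) = sqrt(419485 + (-124)**2) = sqrt(419485 + 15376) = sqrt(434861)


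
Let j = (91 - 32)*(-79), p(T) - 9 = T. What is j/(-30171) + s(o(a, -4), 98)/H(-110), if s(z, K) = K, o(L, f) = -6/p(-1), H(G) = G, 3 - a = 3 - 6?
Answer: -1222024/1659405 ≈ -0.73642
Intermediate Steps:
a = 6 (a = 3 - (3 - 6) = 3 - 1*(-3) = 3 + 3 = 6)
p(T) = 9 + T
o(L, f) = -¾ (o(L, f) = -6/(9 - 1) = -6/8 = -6*⅛ = -¾)
j = -4661 (j = 59*(-79) = -4661)
j/(-30171) + s(o(a, -4), 98)/H(-110) = -4661/(-30171) + 98/(-110) = -4661*(-1/30171) + 98*(-1/110) = 4661/30171 - 49/55 = -1222024/1659405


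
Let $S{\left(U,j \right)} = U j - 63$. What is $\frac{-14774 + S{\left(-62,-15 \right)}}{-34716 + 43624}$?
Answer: $- \frac{13907}{8908} \approx -1.5612$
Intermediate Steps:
$S{\left(U,j \right)} = -63 + U j$
$\frac{-14774 + S{\left(-62,-15 \right)}}{-34716 + 43624} = \frac{-14774 - -867}{-34716 + 43624} = \frac{-14774 + \left(-63 + 930\right)}{8908} = \left(-14774 + 867\right) \frac{1}{8908} = \left(-13907\right) \frac{1}{8908} = - \frac{13907}{8908}$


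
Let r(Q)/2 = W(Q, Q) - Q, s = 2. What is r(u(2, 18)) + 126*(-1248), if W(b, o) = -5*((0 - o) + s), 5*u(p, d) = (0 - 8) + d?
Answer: -157252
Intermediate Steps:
u(p, d) = -8/5 + d/5 (u(p, d) = ((0 - 8) + d)/5 = (-8 + d)/5 = -8/5 + d/5)
W(b, o) = -10 + 5*o (W(b, o) = -5*((0 - o) + 2) = -5*(-o + 2) = -5*(2 - o) = -10 + 5*o)
r(Q) = -20 + 8*Q (r(Q) = 2*((-10 + 5*Q) - Q) = 2*(-10 + 4*Q) = -20 + 8*Q)
r(u(2, 18)) + 126*(-1248) = (-20 + 8*(-8/5 + (⅕)*18)) + 126*(-1248) = (-20 + 8*(-8/5 + 18/5)) - 157248 = (-20 + 8*2) - 157248 = (-20 + 16) - 157248 = -4 - 157248 = -157252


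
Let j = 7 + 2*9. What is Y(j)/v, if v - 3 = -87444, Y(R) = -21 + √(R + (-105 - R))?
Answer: 7/29147 - I*√105/87441 ≈ 0.00024016 - 0.00011719*I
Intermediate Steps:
j = 25 (j = 7 + 18 = 25)
Y(R) = -21 + I*√105 (Y(R) = -21 + √(-105) = -21 + I*√105)
v = -87441 (v = 3 - 87444 = -87441)
Y(j)/v = (-21 + I*√105)/(-87441) = (-21 + I*√105)*(-1/87441) = 7/29147 - I*√105/87441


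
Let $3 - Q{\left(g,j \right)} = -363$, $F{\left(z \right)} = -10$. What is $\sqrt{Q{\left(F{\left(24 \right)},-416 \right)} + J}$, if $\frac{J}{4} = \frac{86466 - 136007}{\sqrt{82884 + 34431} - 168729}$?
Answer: $\frac{\sqrt{8266569297644150322852 + 470133490306722 \sqrt{13035}}}{4744893021} \approx 19.162$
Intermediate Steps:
$Q{\left(g,j \right)} = 366$ ($Q{\left(g,j \right)} = 3 - -363 = 3 + 363 = 366$)
$J = - \frac{198164}{-168729 + 3 \sqrt{13035}}$ ($J = 4 \frac{86466 - 136007}{\sqrt{82884 + 34431} - 168729} = 4 \left(- \frac{49541}{\sqrt{117315} - 168729}\right) = 4 \left(- \frac{49541}{3 \sqrt{13035} - 168729}\right) = 4 \left(- \frac{49541}{-168729 + 3 \sqrt{13035}}\right) = - \frac{198164}{-168729 + 3 \sqrt{13035}} \approx 1.1768$)
$\sqrt{Q{\left(F{\left(24 \right)},-416 \right)} + J} = \sqrt{366 + \left(\frac{506606266}{431353911} + \frac{99082 \sqrt{13035}}{4744893021}\right)} = \sqrt{\frac{158382137692}{431353911} + \frac{99082 \sqrt{13035}}{4744893021}}$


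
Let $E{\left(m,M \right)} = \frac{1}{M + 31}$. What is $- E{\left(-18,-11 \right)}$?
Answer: $- \frac{1}{20} \approx -0.05$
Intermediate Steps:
$E{\left(m,M \right)} = \frac{1}{31 + M}$
$- E{\left(-18,-11 \right)} = - \frac{1}{31 - 11} = - \frac{1}{20}$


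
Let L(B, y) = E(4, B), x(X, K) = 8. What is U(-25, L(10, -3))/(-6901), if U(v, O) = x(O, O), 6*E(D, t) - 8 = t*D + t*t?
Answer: -8/6901 ≈ -0.0011593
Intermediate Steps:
E(D, t) = 4/3 + t²/6 + D*t/6 (E(D, t) = 4/3 + (t*D + t*t)/6 = 4/3 + (D*t + t²)/6 = 4/3 + (t² + D*t)/6 = 4/3 + (t²/6 + D*t/6) = 4/3 + t²/6 + D*t/6)
L(B, y) = 4/3 + B²/6 + 2*B/3 (L(B, y) = 4/3 + B²/6 + (⅙)*4*B = 4/3 + B²/6 + 2*B/3)
U(v, O) = 8
U(-25, L(10, -3))/(-6901) = 8/(-6901) = 8*(-1/6901) = -8/6901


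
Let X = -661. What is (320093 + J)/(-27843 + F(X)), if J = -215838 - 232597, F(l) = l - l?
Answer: 128342/27843 ≈ 4.6095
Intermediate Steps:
F(l) = 0
J = -448435
(320093 + J)/(-27843 + F(X)) = (320093 - 448435)/(-27843 + 0) = -128342/(-27843) = -128342*(-1/27843) = 128342/27843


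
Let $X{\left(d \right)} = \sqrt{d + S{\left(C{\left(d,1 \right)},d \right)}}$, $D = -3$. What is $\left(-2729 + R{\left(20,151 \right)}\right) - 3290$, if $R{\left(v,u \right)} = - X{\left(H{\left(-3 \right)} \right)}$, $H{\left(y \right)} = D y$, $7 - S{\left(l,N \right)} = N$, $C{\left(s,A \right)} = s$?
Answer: $-6019 - \sqrt{7} \approx -6021.6$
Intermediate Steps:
$S{\left(l,N \right)} = 7 - N$
$H{\left(y \right)} = - 3 y$
$X{\left(d \right)} = \sqrt{7}$ ($X{\left(d \right)} = \sqrt{d - \left(-7 + d\right)} = \sqrt{7}$)
$R{\left(v,u \right)} = - \sqrt{7}$
$\left(-2729 + R{\left(20,151 \right)}\right) - 3290 = \left(-2729 - \sqrt{7}\right) - 3290 = -6019 - \sqrt{7}$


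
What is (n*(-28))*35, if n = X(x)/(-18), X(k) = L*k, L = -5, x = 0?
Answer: 0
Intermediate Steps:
X(k) = -5*k
n = 0 (n = -5*0/(-18) = 0*(-1/18) = 0)
(n*(-28))*35 = (0*(-28))*35 = 0*35 = 0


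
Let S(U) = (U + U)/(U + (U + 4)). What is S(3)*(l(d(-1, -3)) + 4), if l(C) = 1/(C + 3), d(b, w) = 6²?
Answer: 157/65 ≈ 2.4154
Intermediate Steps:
d(b, w) = 36
l(C) = 1/(3 + C)
S(U) = 2*U/(4 + 2*U) (S(U) = (2*U)/(U + (4 + U)) = (2*U)/(4 + 2*U) = 2*U/(4 + 2*U))
S(3)*(l(d(-1, -3)) + 4) = (3/(2 + 3))*(1/(3 + 36) + 4) = (3/5)*(1/39 + 4) = (3*(⅕))*(1/39 + 4) = (⅗)*(157/39) = 157/65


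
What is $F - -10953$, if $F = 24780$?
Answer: $35733$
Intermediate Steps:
$F - -10953 = 24780 - -10953 = 24780 + \left(-5178 + 16131\right) = 24780 + 10953 = 35733$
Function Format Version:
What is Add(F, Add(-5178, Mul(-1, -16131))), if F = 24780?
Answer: 35733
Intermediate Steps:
Add(F, Add(-5178, Mul(-1, -16131))) = Add(24780, Add(-5178, Mul(-1, -16131))) = Add(24780, Add(-5178, 16131)) = Add(24780, 10953) = 35733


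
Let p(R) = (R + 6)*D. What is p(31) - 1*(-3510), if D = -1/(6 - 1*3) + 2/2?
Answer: 10604/3 ≈ 3534.7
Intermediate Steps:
D = ⅔ (D = -1/(6 - 3) + 2*(½) = -1/3 + 1 = -1*⅓ + 1 = -⅓ + 1 = ⅔ ≈ 0.66667)
p(R) = 4 + 2*R/3 (p(R) = (R + 6)*(⅔) = (6 + R)*(⅔) = 4 + 2*R/3)
p(31) - 1*(-3510) = (4 + (⅔)*31) - 1*(-3510) = (4 + 62/3) + 3510 = 74/3 + 3510 = 10604/3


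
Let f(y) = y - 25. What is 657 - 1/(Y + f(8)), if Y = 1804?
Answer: 1174058/1787 ≈ 657.00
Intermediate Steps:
f(y) = -25 + y
657 - 1/(Y + f(8)) = 657 - 1/(1804 + (-25 + 8)) = 657 - 1/(1804 - 17) = 657 - 1/1787 = 1174058/1787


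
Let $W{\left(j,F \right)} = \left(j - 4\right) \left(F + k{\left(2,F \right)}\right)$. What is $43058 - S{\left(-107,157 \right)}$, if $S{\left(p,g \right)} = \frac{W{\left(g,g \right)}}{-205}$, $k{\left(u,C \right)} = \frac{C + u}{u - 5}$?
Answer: $\frac{8842802}{205} \approx 43136.0$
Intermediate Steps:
$k{\left(u,C \right)} = \frac{C + u}{-5 + u}$
$W{\left(j,F \right)} = \left(-4 + j\right) \left(- \frac{2}{3} + \frac{2 F}{3}\right)$ ($W{\left(j,F \right)} = \left(j - 4\right) \left(F + \frac{F + 2}{-5 + 2}\right) = \left(-4 + j\right) \left(F + \frac{2 + F}{-3}\right) = \left(-4 + j\right) \left(F - \frac{2 + F}{3}\right) = \left(-4 + j\right) \left(F - \left(\frac{2}{3} + \frac{F}{3}\right)\right) = \left(-4 + j\right) \left(- \frac{2}{3} + \frac{2 F}{3}\right)$)
$S{\left(p,g \right)} = - \frac{8}{615} - \frac{2 g^{2}}{615} + \frac{2 g}{123}$ ($S{\left(p,g \right)} = \frac{\frac{8}{3} - \frac{8 g}{3} - \frac{2 g}{3} + \frac{2 g g}{3}}{-205} = \left(\frac{8}{3} - \frac{8 g}{3} - \frac{2 g}{3} + \frac{2 g^{2}}{3}\right) \left(- \frac{1}{205}\right) = \left(\frac{8}{3} - \frac{10 g}{3} + \frac{2 g^{2}}{3}\right) \left(- \frac{1}{205}\right) = - \frac{8}{615} - \frac{2 g^{2}}{615} + \frac{2 g}{123}$)
$43058 - S{\left(-107,157 \right)} = 43058 - \left(- \frac{8}{615} - \frac{2 \cdot 157^{2}}{615} + \frac{2}{123} \cdot 157\right) = 43058 - \left(- \frac{8}{615} - \frac{49298}{615} + \frac{314}{123}\right) = 43058 - - \frac{15912}{205} = 43058 + \frac{15912}{205} = \frac{8842802}{205}$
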